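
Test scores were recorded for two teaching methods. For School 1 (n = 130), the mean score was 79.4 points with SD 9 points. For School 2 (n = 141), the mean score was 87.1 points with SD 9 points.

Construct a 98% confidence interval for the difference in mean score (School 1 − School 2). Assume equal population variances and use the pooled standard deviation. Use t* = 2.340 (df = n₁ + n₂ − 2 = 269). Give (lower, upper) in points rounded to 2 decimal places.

(-10.26, -5.14)

s_p = √[((n₁−1)s₁² + (n₂−1)s₂²)/(n₁+n₂−2)] = √[(129·9² + 140·9²)/269] = 9.0000.
SE = 9.0000·√(1/130 + 1/141) = 1.0943.
With t* = 2.340, margin = 2.340 × 1.0943 = 2.5607.
x̄₁ − x̄₂ = 79.4 − 87.1 = -7.7000; interval -7.7000 ± 2.5607 = (-10.26, -5.14).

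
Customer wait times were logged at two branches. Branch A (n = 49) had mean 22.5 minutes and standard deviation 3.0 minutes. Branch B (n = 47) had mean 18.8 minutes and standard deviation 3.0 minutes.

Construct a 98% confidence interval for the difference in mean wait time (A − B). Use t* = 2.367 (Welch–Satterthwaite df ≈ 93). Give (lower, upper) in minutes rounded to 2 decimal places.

SE₁ = s₁/√n₁ = 3.0/√49 = 0.4286; SE₂ = 3.0/√47 = 0.4376.
Independent samples, unequal variances: SE_diff = √(SE₁² + SE₂²) = √(0.18369796 + 0.19149376) = 0.6125.
t* = 2.367, so margin of error = 2.367 × 0.6125 = 1.4498.
Difference in means = 22.5 − 18.8 = 3.7000.
3.7000 ± 1.4498 → (2.25, 5.15).

(2.25, 5.15)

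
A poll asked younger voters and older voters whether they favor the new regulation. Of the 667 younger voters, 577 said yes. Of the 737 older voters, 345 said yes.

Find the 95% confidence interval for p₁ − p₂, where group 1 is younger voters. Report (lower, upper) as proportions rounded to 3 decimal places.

(0.353, 0.441)

p̂₁ = 577/667 = 0.8651 and p̂₂ = 345/737 = 0.4681.
SE₁ = √(p̂₁(1−p̂₁)/n₁) = √(0.8651·0.1349/667) = 0.01323; SE₂ = √(0.4681·0.5319/737) = 0.01838.
Independent samples: SE of the difference = √(SE₁² + SE₂²) = √(0.0001750329 + 0.0003378244) = 0.02265.
z* for 95% confidence is 1.960, so the margin of error is 1.960 × 0.02265 = 0.04439.
Point estimate p̂₁ − p̂₂ = 0.8651 − 0.4681 = 0.3970.
0.3970 ± 0.04439 → (0.353, 0.441).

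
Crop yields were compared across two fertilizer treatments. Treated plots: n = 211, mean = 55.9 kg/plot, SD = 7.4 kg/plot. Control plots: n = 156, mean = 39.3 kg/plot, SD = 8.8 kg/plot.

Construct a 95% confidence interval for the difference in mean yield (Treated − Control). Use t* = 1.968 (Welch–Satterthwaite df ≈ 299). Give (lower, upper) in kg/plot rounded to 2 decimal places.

Standard errors of each mean: 7.4/√211 = 0.5094 and 8.8/√156 = 0.7046.
SE(x̄₁ − x̄₂) = √(0.5094² + 0.7046²) = 0.8695 for independent samples with unequal variances.
With t* = 1.968, the margin is 1.968 × 0.8695 = 1.7112.
x̄₁ − x̄₂ = 55.9 − 39.3 = 16.6000; the interval is 16.6000 ± 1.7112 = (14.89, 18.31).

(14.89, 18.31)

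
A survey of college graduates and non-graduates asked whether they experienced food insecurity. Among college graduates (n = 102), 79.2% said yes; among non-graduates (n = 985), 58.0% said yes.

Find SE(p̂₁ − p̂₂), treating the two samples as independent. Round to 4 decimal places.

0.0432

Each SE is √(p̂(1−p̂)/n): √(0.7920·0.2080/102) = 0.04019 and √(0.5800·0.4200/985) = 0.01573.
SE(p̂₁ − p̂₂) = √(SE₁² + SE₂²) = √(0.0016152361 + 0.0002474329) = 0.04316, since the two samples are independent.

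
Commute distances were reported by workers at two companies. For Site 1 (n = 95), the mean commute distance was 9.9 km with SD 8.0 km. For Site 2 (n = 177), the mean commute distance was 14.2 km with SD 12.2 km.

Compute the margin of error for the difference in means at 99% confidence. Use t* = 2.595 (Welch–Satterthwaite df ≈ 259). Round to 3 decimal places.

3.194

Per-group SEs: s₁/√n₁ = 8.0/√95 = 0.8208, s₂/√n₂ = 12.2/√177 = 0.9170.
Unpooled SE of the difference: √(0.67371264 + 0.840889) = 1.2307.
Margin of error = t* · SE = 2.595 × 1.2307 = 3.1937.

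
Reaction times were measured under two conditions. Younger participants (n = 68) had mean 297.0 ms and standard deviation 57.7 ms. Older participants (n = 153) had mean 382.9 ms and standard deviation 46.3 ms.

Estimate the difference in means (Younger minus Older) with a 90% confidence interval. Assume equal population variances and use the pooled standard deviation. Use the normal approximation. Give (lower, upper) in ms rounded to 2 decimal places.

s_p = √[((n₁−1)s₁² + (n₂−1)s₂²)/(n₁+n₂−2)] = √[(67·57.7² + 152·46.3²)/219] = 50.0640.
SE = 50.0640·√(1/68 + 1/153) = 7.2966.
With z* = 1.645, margin = 1.645 × 7.2966 = 12.0029.
x̄₁ − x̄₂ = 297.0 − 382.9 = -85.9000; interval -85.9000 ± 12.0029 = (-97.90, -73.90).

(-97.90, -73.90)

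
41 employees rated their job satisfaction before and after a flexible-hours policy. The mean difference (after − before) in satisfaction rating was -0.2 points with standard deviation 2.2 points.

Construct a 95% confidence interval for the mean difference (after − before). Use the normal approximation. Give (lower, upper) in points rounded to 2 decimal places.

(-0.87, 0.47)

This is a matched-pairs design, so SE = s_d/√n = 2.2/√41 = 0.3436.
Margin = 1.960 × 0.3436 = 0.6735; the interval is -0.2 ± 0.6735 = (-0.87, 0.47).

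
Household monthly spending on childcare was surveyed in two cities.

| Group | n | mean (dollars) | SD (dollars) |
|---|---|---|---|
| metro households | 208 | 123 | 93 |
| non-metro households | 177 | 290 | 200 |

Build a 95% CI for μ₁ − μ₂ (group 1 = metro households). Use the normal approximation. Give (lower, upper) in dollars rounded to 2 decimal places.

Standard errors of each mean: 93/√208 = 6.4484 and 200/√177 = 15.0329.
SE(x̄₁ − x̄₂) = √(6.4484² + 15.0329²) = 16.3576 for independent samples with unequal variances.
With z* = 1.960, the margin is 1.960 × 16.3576 = 32.0609.
x̄₁ − x̄₂ = 123 − 290 = -167.0000; the interval is -167.0000 ± 32.0609 = (-199.06, -134.94).

(-199.06, -134.94)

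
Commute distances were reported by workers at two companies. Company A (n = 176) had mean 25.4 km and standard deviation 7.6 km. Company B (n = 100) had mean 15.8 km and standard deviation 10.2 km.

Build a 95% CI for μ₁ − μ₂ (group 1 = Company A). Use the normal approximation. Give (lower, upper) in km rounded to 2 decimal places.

SE₁ = s₁/√n₁ = 7.6/√176 = 0.5729; SE₂ = 10.2/√100 = 1.0200.
Independent samples, unequal variances: SE_diff = √(SE₁² + SE₂²) = √(0.32821441 + 1.0404) = 1.1699.
z* = 1.960, so margin of error = 1.960 × 1.1699 = 2.2930.
Difference in means = 25.4 − 15.8 = 9.6000.
9.6000 ± 2.2930 → (7.31, 11.89).

(7.31, 11.89)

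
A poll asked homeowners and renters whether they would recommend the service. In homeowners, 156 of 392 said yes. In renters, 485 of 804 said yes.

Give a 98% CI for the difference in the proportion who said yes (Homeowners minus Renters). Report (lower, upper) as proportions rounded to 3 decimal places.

(-0.275, -0.135)

p̂₁ = 156/392 = 0.3980 and p̂₂ = 485/804 = 0.6032.
SE₁ = √(p̂₁(1−p̂₁)/n₁) = √(0.3980·0.6020/392) = 0.02472; SE₂ = √(0.6032·0.3968/804) = 0.01725.
Independent samples: SE of the difference = √(SE₁² + SE₂²) = √(0.0006110784 + 0.0002975625) = 0.03014.
z* for 98% confidence is 2.326, so the margin of error is 2.326 × 0.03014 = 0.07011.
Point estimate p̂₁ − p̂₂ = 0.3980 − 0.6032 = -0.2052.
-0.2052 ± 0.07011 → (-0.275, -0.135).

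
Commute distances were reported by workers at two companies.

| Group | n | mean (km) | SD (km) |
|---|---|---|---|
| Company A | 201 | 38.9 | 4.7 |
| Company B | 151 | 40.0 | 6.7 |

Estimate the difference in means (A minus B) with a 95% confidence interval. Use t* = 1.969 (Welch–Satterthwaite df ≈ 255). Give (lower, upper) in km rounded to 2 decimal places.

(-2.36, 0.16)

SE₁ = s₁/√n₁ = 4.7/√201 = 0.3315; SE₂ = 6.7/√151 = 0.5452.
Independent samples, unequal variances: SE_diff = √(SE₁² + SE₂²) = √(0.10989225 + 0.29724304) = 0.6381.
t* = 1.969, so margin of error = 1.969 × 0.6381 = 1.2564.
Difference in means = 38.9 − 40.0 = -1.1000.
-1.1000 ± 1.2564 → (-2.36, 0.16).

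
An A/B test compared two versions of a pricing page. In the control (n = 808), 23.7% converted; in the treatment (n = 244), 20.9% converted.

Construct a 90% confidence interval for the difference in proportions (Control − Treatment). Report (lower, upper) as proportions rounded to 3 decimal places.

Each SE is √(p̂(1−p̂)/n): √(0.2370·0.7630/808) = 0.01496 and √(0.2090·0.7910/244) = 0.02603.
SE(p̂₁ − p̂₂) = √(SE₁² + SE₂²) = √(0.0002238016 + 0.0006775609) = 0.03002, since the two samples are independent.
At 90% confidence z* = 1.645; margin = 1.645 × 0.03002 = 0.04938.
The difference is 0.2370 − 0.2090 = 0.0280, so the interval is 0.0280 ± 0.04938 = (-0.021, 0.077).

(-0.021, 0.077)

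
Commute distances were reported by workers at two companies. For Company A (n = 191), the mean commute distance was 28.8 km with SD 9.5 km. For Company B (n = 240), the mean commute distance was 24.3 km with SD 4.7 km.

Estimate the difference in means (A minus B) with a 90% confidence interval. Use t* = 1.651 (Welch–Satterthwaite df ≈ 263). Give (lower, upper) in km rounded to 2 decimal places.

SE₁ = s₁/√n₁ = 9.5/√191 = 0.6874; SE₂ = 4.7/√240 = 0.3034.
Independent samples, unequal variances: SE_diff = √(SE₁² + SE₂²) = √(0.47251876 + 0.09205156) = 0.7514.
t* = 1.651, so margin of error = 1.651 × 0.7514 = 1.2406.
Difference in means = 28.8 − 24.3 = 4.5000.
4.5000 ± 1.2406 → (3.26, 5.74).

(3.26, 5.74)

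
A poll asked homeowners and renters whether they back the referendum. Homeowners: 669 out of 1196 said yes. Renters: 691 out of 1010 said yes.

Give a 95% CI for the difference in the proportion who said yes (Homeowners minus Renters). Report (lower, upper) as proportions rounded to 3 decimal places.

(-0.165, -0.085)

Sample proportions: 669/1196 = 0.5594, 691/1010 = 0.6842.
Each SE is √(p̂(1−p̂)/n): √(0.5594·0.4406/1196) = 0.01436 and √(0.6842·0.3158/1010) = 0.01463.
SE(p̂₁ − p̂₂) = √(SE₁² + SE₂²) = √(0.0002062096 + 0.0002140369) = 0.02050, since the two samples are independent.
At 95% confidence z* = 1.960; margin = 1.960 × 0.02050 = 0.04018.
The difference is 0.5594 − 0.6842 = -0.1248, so the interval is -0.1248 ± 0.04018 = (-0.165, -0.085).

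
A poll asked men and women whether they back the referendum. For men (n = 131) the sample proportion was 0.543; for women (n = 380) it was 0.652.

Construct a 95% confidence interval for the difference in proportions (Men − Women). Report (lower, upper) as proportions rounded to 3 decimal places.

SE₁ = √(p̂₁(1−p̂₁)/n₁) = √(0.5430·0.4570/131) = 0.04352; SE₂ = √(0.6520·0.3480/380) = 0.02444.
Independent samples: SE of the difference = √(SE₁² + SE₂²) = √(0.0018939904 + 0.0005973136) = 0.04991.
z* for 95% confidence is 1.960, so the margin of error is 1.960 × 0.04991 = 0.09782.
Point estimate p̂₁ − p̂₂ = 0.5430 − 0.6520 = -0.1090.
-0.1090 ± 0.09782 → (-0.207, -0.011).

(-0.207, -0.011)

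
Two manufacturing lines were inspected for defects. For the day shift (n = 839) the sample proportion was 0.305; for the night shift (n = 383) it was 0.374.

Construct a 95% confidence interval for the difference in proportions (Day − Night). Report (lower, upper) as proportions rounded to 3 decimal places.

(-0.127, -0.011)

Each SE is √(p̂(1−p̂)/n): √(0.3050·0.6950/839) = 0.01590 and √(0.3740·0.6260/383) = 0.02472.
SE(p̂₁ − p̂₂) = √(SE₁² + SE₂²) = √(0.00025281 + 0.0006110784) = 0.02939, since the two samples are independent.
At 95% confidence z* = 1.960; margin = 1.960 × 0.02939 = 0.05760.
The difference is 0.3050 − 0.3740 = -0.0690, so the interval is -0.0690 ± 0.05760 = (-0.127, -0.011).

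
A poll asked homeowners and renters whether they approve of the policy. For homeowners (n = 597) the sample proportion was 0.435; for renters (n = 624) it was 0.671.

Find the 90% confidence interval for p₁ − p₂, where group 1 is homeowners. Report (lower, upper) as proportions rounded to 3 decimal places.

The two standard errors are √(0.4350×0.5650/597) = 0.02029 and √(0.6710×0.3290/624) = 0.01881.
Because the samples are independent, SE_diff = √(0.02029² + 0.01881²) = 0.02767.
Using z* = 1.645 for 90%, ME = 1.645 × 0.02767 = 0.04552.
p̂₁ − p̂₂ = -0.2360; interval -0.2360 ± 0.04552 gives (-0.282, -0.190).

(-0.282, -0.190)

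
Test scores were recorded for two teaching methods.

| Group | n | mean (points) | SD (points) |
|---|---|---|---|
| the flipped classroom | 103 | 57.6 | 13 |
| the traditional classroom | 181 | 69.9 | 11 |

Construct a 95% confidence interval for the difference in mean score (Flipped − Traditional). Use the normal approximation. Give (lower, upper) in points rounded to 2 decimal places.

SE₁ = s₁/√n₁ = 13/√103 = 1.2809; SE₂ = 11/√181 = 0.8176.
Independent samples, unequal variances: SE_diff = √(SE₁² + SE₂²) = √(1.64070481 + 0.66846976) = 1.5196.
z* = 1.960, so margin of error = 1.960 × 1.5196 = 2.9784.
Difference in means = 57.6 − 69.9 = -12.3000.
-12.3000 ± 2.9784 → (-15.28, -9.32).

(-15.28, -9.32)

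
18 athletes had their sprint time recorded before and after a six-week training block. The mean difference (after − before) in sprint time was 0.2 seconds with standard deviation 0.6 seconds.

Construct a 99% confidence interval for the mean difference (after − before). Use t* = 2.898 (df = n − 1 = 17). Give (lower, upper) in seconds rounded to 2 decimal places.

This is a matched-pairs design, so SE = s_d/√n = 0.6/√18 = 0.1414.
Margin = 2.898 × 0.1414 = 0.4098; the interval is 0.2 ± 0.4098 = (-0.21, 0.61).

(-0.21, 0.61)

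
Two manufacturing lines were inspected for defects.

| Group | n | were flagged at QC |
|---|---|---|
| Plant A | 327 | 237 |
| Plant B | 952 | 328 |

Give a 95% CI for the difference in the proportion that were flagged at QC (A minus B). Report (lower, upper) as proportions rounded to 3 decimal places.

First, p̂₁ = 237/327 = 0.7248; p̂₂ = 328/952 = 0.3445.
The two standard errors are √(0.7248×0.2752/327) = 0.02470 and √(0.3445×0.6555/952) = 0.01540.
Because the samples are independent, SE_diff = √(0.02470² + 0.01540²) = 0.02911.
Using z* = 1.960 for 95%, ME = 1.960 × 0.02911 = 0.05706.
p̂₁ − p̂₂ = 0.3803; interval 0.3803 ± 0.05706 gives (0.323, 0.437).

(0.323, 0.437)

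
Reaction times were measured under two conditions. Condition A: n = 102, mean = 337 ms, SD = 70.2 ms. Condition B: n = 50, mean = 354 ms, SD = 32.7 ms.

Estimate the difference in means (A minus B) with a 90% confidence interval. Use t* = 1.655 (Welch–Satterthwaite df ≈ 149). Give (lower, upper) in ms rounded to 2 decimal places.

SE₁ = s₁/√n₁ = 70.2/√102 = 6.9508; SE₂ = 32.7/√50 = 4.6245.
Independent samples, unequal variances: SE_diff = √(SE₁² + SE₂²) = √(48.31362064 + 21.38600025) = 8.3486.
t* = 1.655, so margin of error = 1.655 × 8.3486 = 13.8169.
Difference in means = 337 − 354 = -17.0000.
-17.0000 ± 13.8169 → (-30.82, -3.18).

(-30.82, -3.18)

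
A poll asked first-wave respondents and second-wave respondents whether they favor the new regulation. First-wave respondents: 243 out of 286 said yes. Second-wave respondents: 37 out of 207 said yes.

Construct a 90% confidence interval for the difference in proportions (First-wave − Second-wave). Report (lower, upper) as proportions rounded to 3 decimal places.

(0.615, 0.727)

Sample proportions: 243/286 = 0.8497, 37/207 = 0.1787.
Each SE is √(p̂(1−p̂)/n): √(0.8497·0.1503/286) = 0.02113 and √(0.1787·0.8213/207) = 0.02663.
SE(p̂₁ − p̂₂) = √(SE₁² + SE₂²) = √(0.0004464769 + 0.0007091569) = 0.03399, since the two samples are independent.
At 90% confidence z* = 1.645; margin = 1.645 × 0.03399 = 0.05591.
The difference is 0.8497 − 0.1787 = 0.6710, so the interval is 0.6710 ± 0.05591 = (0.615, 0.727).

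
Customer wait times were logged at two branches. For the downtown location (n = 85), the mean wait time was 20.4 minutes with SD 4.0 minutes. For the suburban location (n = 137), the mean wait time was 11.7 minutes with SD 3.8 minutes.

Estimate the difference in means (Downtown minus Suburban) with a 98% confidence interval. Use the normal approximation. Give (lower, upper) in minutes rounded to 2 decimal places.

Standard errors of each mean: 4.0/√85 = 0.4339 and 3.8/√137 = 0.3247.
SE(x̄₁ − x̄₂) = √(0.4339² + 0.3247²) = 0.5419 for independent samples with unequal variances.
With z* = 2.326, the margin is 2.326 × 0.5419 = 1.2605.
x̄₁ − x̄₂ = 20.4 − 11.7 = 8.7000; the interval is 8.7000 ± 1.2605 = (7.44, 9.96).

(7.44, 9.96)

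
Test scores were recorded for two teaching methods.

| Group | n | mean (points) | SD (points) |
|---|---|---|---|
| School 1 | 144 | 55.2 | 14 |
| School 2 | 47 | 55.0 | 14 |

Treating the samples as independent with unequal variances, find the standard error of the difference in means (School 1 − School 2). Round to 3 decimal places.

SE₁ = s₁/√n₁ = 14/√144 = 1.1667; SE₂ = 14/√47 = 2.0421.
Independent samples, unequal variances: SE_diff = √(SE₁² + SE₂²) = √(1.36118889 + 4.17017241) = 2.3519.

2.352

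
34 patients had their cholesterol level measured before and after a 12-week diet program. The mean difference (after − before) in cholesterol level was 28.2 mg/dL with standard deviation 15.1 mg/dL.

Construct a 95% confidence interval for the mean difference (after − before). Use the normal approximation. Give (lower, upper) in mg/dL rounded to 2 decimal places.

This is a matched-pairs design, so SE = s_d/√n = 15.1/√34 = 2.5896.
Margin = 1.960 × 2.5896 = 5.0756; the interval is 28.2 ± 5.0756 = (23.12, 33.28).

(23.12, 33.28)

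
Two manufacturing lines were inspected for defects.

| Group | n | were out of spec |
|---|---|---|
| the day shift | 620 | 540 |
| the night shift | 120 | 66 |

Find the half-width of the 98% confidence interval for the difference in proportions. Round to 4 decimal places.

p̂₁ = 540/620 = 0.8710 and p̂₂ = 66/120 = 0.5500.
SE₁ = √(p̂₁(1−p̂₁)/n₁) = √(0.8710·0.1290/620) = 0.01346; SE₂ = √(0.5500·0.4500/120) = 0.04541.
Independent samples: SE of the difference = √(SE₁² + SE₂²) = √(0.0001811716 + 0.0020620681) = 0.04736.
z* for 98% confidence is 2.326, so the margin of error is 2.326 × 0.04736 = 0.11016.

0.1102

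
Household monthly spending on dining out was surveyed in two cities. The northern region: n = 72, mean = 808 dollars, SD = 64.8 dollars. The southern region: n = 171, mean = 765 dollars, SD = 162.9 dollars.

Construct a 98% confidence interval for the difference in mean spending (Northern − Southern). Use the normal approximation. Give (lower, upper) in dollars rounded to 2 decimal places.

(9.01, 76.99)

Standard errors of each mean: 64.8/√72 = 7.6368 and 162.9/√171 = 12.4573.
SE(x̄₁ − x̄₂) = √(7.6368² + 12.4573²) = 14.6118 for independent samples with unequal variances.
With z* = 2.326, the margin is 2.326 × 14.6118 = 33.9870.
x̄₁ − x̄₂ = 808 − 765 = 43.0000; the interval is 43.0000 ± 33.9870 = (9.01, 76.99).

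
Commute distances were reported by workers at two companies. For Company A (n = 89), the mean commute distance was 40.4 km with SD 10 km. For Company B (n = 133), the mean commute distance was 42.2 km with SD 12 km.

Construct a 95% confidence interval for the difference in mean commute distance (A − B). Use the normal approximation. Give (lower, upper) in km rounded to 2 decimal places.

Standard errors of each mean: 10/√89 = 1.0600 and 12/√133 = 1.0405.
SE(x̄₁ − x̄₂) = √(1.0600² + 1.0405²) = 1.4853 for independent samples with unequal variances.
With z* = 1.960, the margin is 1.960 × 1.4853 = 2.9112.
x̄₁ − x̄₂ = 40.4 − 42.2 = -1.8000; the interval is -1.8000 ± 2.9112 = (-4.71, 1.11).

(-4.71, 1.11)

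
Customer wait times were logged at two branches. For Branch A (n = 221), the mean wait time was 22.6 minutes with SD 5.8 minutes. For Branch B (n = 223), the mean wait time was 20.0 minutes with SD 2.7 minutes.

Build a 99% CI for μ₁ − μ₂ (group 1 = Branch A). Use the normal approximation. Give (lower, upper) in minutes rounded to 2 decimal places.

SE₁ = s₁/√n₁ = 5.8/√221 = 0.3902; SE₂ = 2.7/√223 = 0.1808.
Independent samples, unequal variances: SE_diff = √(SE₁² + SE₂²) = √(0.15225604 + 0.03268864) = 0.4301.
z* = 2.576, so margin of error = 2.576 × 0.4301 = 1.1079.
Difference in means = 22.6 − 20.0 = 2.6000.
2.6000 ± 1.1079 → (1.49, 3.71).

(1.49, 3.71)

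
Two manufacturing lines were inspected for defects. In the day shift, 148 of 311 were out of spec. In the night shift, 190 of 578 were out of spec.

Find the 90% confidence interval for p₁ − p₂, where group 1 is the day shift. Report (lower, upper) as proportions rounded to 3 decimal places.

(0.091, 0.204)

First, p̂₁ = 148/311 = 0.4759; p̂₂ = 190/578 = 0.3287.
The two standard errors are √(0.4759×0.5241/311) = 0.02832 and √(0.3287×0.6713/578) = 0.01954.
Because the samples are independent, SE_diff = √(0.02832² + 0.01954²) = 0.03441.
Using z* = 1.645 for 90%, ME = 1.645 × 0.03441 = 0.05660.
p̂₁ − p̂₂ = 0.1472; interval 0.1472 ± 0.05660 gives (0.091, 0.204).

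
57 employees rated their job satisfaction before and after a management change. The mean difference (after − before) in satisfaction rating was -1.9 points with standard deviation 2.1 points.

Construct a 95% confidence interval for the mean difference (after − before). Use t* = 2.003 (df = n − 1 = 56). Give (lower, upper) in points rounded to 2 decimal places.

Paired design: SE = s_d/√n = 2.1/√57 = 0.2782.
t* = 2.003; margin of error = 2.003 × 0.2782 = 0.5572.
-1.9 ± 0.5572 → (-2.46, -1.34).

(-2.46, -1.34)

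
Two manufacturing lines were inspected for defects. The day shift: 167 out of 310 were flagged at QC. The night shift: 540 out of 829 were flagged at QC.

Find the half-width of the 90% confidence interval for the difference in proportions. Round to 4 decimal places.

0.0539

p̂₁ = 167/310 = 0.5387 and p̂₂ = 540/829 = 0.6514.
SE₁ = √(p̂₁(1−p̂₁)/n₁) = √(0.5387·0.4613/310) = 0.02831; SE₂ = √(0.6514·0.3486/829) = 0.01655.
Independent samples: SE of the difference = √(SE₁² + SE₂²) = √(0.0008014561 + 0.0002739025) = 0.03279.
z* for 90% confidence is 1.645, so the margin of error is 1.645 × 0.03279 = 0.05394.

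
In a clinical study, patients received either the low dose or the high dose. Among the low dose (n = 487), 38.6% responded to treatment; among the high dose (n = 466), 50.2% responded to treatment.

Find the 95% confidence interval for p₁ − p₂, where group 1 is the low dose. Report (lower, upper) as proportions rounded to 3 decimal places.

SE₁ = √(p̂₁(1−p̂₁)/n₁) = √(0.3860·0.6140/487) = 0.02206; SE₂ = √(0.5020·0.4980/466) = 0.02316.
Independent samples: SE of the difference = √(SE₁² + SE₂²) = √(0.0004866436 + 0.0005363856) = 0.03198.
z* for 95% confidence is 1.960, so the margin of error is 1.960 × 0.03198 = 0.06268.
Point estimate p̂₁ − p̂₂ = 0.3860 − 0.5020 = -0.1160.
-0.1160 ± 0.06268 → (-0.179, -0.053).

(-0.179, -0.053)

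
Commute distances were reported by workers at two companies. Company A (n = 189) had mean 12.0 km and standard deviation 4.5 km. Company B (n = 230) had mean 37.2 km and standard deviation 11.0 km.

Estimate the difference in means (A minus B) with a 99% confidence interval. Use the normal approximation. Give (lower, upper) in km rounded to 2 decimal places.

(-27.25, -23.15)

Per-group SEs: s₁/√n₁ = 4.5/√189 = 0.3273, s₂/√n₂ = 11.0/√230 = 0.7253.
Unpooled SE of the difference: √(0.10712529 + 0.52606009) = 0.7957.
Margin of error = z* · SE = 2.576 × 0.7957 = 2.0497.
x̄₁ − x̄₂ = 12.0 − 37.2 = -25.2000.
CI: -25.2000 ± 2.0497 = (-27.25, -23.15).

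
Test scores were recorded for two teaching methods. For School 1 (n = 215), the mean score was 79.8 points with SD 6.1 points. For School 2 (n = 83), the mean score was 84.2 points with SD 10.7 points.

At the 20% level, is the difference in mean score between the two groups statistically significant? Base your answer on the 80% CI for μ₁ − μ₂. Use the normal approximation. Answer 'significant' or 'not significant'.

significant

Per-group SEs: s₁/√n₁ = 6.1/√215 = 0.4160, s₂/√n₂ = 10.7/√83 = 1.1745.
Unpooled SE of the difference: √(0.173056 + 1.37945025) = 1.2460.
Margin of error = z* · SE = 1.282 × 1.2460 = 1.5974.
x̄₁ − x̄₂ = 79.8 − 84.2 = -4.4000.
CI: -4.4000 ± 1.5974 = (-5.9974, -2.8026).
The interval (-5.9974, -2.8026) does not contain 0, so the difference is significant.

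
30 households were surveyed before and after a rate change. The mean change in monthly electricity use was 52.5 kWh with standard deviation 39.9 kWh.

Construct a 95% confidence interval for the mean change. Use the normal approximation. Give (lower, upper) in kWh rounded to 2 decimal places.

(38.22, 66.78)

This is a matched-pairs design, so SE = s_d/√n = 39.9/√30 = 7.2847.
Margin = 1.960 × 7.2847 = 14.2780; the interval is 52.5 ± 14.2780 = (38.22, 66.78).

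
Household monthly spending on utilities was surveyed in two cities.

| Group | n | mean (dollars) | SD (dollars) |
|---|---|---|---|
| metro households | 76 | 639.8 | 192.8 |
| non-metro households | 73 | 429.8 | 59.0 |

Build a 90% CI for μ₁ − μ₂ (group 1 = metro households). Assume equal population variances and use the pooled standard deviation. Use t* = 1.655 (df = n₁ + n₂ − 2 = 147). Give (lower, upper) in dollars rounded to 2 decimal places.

(171.01, 248.99)

s_p = √[((n₁−1)s₁² + (n₂−1)s₂²)/(n₁+n₂−2)] = √[(75·192.8² + 72·59.0²)/147] = 143.7714.
SE = 143.7714·√(1/76 + 1/73) = 23.5612.
With t* = 1.655, margin = 1.655 × 23.5612 = 38.9938.
x̄₁ − x̄₂ = 639.8 − 429.8 = 210.0000; interval 210.0000 ± 38.9938 = (171.01, 248.99).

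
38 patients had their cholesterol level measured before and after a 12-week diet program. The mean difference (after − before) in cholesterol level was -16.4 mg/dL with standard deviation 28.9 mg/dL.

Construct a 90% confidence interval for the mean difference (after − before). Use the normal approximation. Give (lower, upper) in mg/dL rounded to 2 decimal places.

Paired design: SE = s_d/√n = 28.9/√38 = 4.6882.
z* = 1.645; margin of error = 1.645 × 4.6882 = 7.7121.
-16.4 ± 7.7121 → (-24.11, -8.69).

(-24.11, -8.69)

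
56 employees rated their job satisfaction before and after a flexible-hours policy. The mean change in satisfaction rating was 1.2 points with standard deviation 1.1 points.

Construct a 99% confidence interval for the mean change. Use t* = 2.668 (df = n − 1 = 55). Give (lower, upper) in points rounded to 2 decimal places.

(0.81, 1.59)

Paired design: SE = s_d/√n = 1.1/√56 = 0.1470.
t* = 2.668; margin of error = 2.668 × 0.1470 = 0.3922.
1.2 ± 0.3922 → (0.81, 1.59).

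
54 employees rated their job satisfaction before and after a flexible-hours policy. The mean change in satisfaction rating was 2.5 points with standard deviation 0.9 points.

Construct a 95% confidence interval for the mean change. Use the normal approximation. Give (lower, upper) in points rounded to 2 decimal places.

(2.26, 2.74)

Paired design: SE = s_d/√n = 0.9/√54 = 0.1225.
z* = 1.960; margin of error = 1.960 × 0.1225 = 0.2401.
2.5 ± 0.2401 → (2.26, 2.74).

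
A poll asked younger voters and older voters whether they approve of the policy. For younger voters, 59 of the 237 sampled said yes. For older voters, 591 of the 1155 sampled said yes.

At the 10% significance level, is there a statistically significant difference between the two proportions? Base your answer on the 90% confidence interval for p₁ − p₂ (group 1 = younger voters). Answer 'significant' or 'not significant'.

significant

Sample proportions: 59/237 = 0.2489, 591/1155 = 0.5117.
Each SE is √(p̂(1−p̂)/n): √(0.2489·0.7511/237) = 0.02809 and √(0.5117·0.4883/1155) = 0.01471.
SE(p̂₁ − p̂₂) = √(SE₁² + SE₂²) = √(0.0007890481 + 0.0002163841) = 0.03171, since the two samples are independent.
At 90% confidence z* = 1.645; margin = 1.645 × 0.03171 = 0.05216.
The difference is 0.2489 − 0.5117 = -0.2628, so the interval is -0.2628 ± 0.05216 = (-0.31496, -0.21064).
The interval (-0.31496, -0.21064) does not contain 0, so the difference is significant.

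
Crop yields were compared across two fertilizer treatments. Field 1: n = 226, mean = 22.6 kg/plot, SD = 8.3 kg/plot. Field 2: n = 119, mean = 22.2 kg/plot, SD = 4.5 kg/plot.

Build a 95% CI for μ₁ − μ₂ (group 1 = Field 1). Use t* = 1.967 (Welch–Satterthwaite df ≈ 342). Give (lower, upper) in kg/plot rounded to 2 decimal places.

(-0.96, 1.76)

Standard errors of each mean: 8.3/√226 = 0.5521 and 4.5/√119 = 0.4125.
SE(x̄₁ − x̄₂) = √(0.5521² + 0.4125²) = 0.6892 for independent samples with unequal variances.
With t* = 1.967, the margin is 1.967 × 0.6892 = 1.3557.
x̄₁ − x̄₂ = 22.6 − 22.2 = 0.4000; the interval is 0.4000 ± 1.3557 = (-0.96, 1.76).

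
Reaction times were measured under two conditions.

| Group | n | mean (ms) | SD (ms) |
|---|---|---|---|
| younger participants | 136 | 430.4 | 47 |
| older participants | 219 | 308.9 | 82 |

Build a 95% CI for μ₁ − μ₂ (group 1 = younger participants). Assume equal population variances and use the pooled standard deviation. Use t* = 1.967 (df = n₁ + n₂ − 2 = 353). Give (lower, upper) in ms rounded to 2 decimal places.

Pooled variance s_p² = [135·47² + 218·82²] / (136+219−2) = 4997.3003, so s_p = 70.6916.
SE_diff = s_p·√(1/n₁ + 1/n₂) = 70.6916·√(1/136 + 1/219) = 7.7177.
t* = 1.967; margin = 1.967 × 7.7177 = 15.1807.
Difference = 430.4 − 308.9 = 121.5000.
121.5000 ± 15.1807 → (106.32, 136.68).

(106.32, 136.68)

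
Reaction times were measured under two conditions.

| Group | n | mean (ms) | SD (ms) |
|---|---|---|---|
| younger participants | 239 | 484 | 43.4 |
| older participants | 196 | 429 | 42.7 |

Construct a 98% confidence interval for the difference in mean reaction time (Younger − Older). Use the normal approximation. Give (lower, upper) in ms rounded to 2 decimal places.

(45.36, 64.64)

Standard errors of each mean: 43.4/√239 = 2.8073 and 42.7/√196 = 3.0500.
SE(x̄₁ − x̄₂) = √(2.8073² + 3.0500²) = 4.1453 for independent samples with unequal variances.
With z* = 2.326, the margin is 2.326 × 4.1453 = 9.6420.
x̄₁ − x̄₂ = 484 − 429 = 55.0000; the interval is 55.0000 ± 9.6420 = (45.36, 64.64).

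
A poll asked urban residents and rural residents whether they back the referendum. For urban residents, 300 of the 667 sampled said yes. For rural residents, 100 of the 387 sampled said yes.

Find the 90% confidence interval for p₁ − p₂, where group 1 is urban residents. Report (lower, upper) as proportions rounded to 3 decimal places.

First, p̂₁ = 300/667 = 0.4498; p̂₂ = 100/387 = 0.2584.
The two standard errors are √(0.4498×0.5502/667) = 0.01926 and √(0.2584×0.7416/387) = 0.02225.
Because the samples are independent, SE_diff = √(0.01926² + 0.02225²) = 0.02943.
Using z* = 1.645 for 90%, ME = 1.645 × 0.02943 = 0.04841.
p̂₁ − p̂₂ = 0.1914; interval 0.1914 ± 0.04841 gives (0.143, 0.240).

(0.143, 0.240)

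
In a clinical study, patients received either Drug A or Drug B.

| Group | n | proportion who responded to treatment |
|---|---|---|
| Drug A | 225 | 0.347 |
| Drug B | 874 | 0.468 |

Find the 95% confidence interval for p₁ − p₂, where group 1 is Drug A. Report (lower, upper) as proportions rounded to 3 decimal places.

(-0.191, -0.051)

Each SE is √(p̂(1−p̂)/n): √(0.3470·0.6530/225) = 0.03173 and √(0.4680·0.5320/874) = 0.01688.
SE(p̂₁ − p̂₂) = √(SE₁² + SE₂²) = √(0.0010067929 + 0.0002849344) = 0.03594, since the two samples are independent.
At 95% confidence z* = 1.960; margin = 1.960 × 0.03594 = 0.07044.
The difference is 0.3470 − 0.4680 = -0.1210, so the interval is -0.1210 ± 0.07044 = (-0.191, -0.051).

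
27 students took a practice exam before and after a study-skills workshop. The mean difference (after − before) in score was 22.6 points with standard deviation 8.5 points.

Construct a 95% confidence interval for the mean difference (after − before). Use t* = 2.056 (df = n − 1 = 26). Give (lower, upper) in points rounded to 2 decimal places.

(19.24, 25.96)

This is a matched-pairs design, so SE = s_d/√n = 8.5/√27 = 1.6358.
Margin = 2.056 × 1.6358 = 3.3632; the interval is 22.6 ± 3.3632 = (19.24, 25.96).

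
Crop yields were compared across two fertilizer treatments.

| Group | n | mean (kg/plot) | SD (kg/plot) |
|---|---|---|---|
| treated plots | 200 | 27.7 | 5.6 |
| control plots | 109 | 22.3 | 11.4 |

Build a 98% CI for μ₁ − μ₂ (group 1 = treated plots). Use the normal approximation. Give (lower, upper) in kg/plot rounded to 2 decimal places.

Per-group SEs: s₁/√n₁ = 5.6/√200 = 0.3960, s₂/√n₂ = 11.4/√109 = 1.0919.
Unpooled SE of the difference: √(0.156816 + 1.19224561) = 1.1615.
Margin of error = z* · SE = 2.326 × 1.1615 = 2.7016.
x̄₁ − x̄₂ = 27.7 − 22.3 = 5.4000.
CI: 5.4000 ± 2.7016 = (2.70, 8.10).

(2.70, 8.10)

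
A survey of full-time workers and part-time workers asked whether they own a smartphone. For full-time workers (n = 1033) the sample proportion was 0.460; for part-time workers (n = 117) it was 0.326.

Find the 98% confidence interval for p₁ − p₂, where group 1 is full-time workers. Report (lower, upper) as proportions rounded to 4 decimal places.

(0.0269, 0.2411)

Each SE is √(p̂(1−p̂)/n): √(0.4600·0.5400/1033) = 0.01551 and √(0.3260·0.6740/117) = 0.04334.
SE(p̂₁ − p̂₂) = √(SE₁² + SE₂²) = √(0.0002405601 + 0.0018783556) = 0.04603, since the two samples are independent.
At 98% confidence z* = 2.326; margin = 2.326 × 0.04603 = 0.10707.
The difference is 0.4600 − 0.3260 = 0.1340, so the interval is 0.1340 ± 0.10707 = (0.0269, 0.2411).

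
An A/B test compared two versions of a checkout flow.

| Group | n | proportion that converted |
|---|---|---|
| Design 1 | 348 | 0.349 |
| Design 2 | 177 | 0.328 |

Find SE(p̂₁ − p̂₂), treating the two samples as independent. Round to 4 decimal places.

The two standard errors are √(0.3490×0.6510/348) = 0.02555 and √(0.3280×0.6720/177) = 0.03529.
Because the samples are independent, SE_diff = √(0.02555² + 0.03529²) = 0.04357.

0.0436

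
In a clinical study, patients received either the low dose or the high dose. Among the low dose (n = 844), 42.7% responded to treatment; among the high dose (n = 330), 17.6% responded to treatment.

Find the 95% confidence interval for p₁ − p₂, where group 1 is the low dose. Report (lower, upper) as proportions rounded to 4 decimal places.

The two standard errors are √(0.4270×0.5730/844) = 0.01703 and √(0.1760×0.8240/330) = 0.02096.
Because the samples are independent, SE_diff = √(0.01703² + 0.02096²) = 0.02701.
Using z* = 1.960 for 95%, ME = 1.960 × 0.02701 = 0.05294.
p̂₁ − p̂₂ = 0.2510; interval 0.2510 ± 0.05294 gives (0.1981, 0.3039).

(0.1981, 0.3039)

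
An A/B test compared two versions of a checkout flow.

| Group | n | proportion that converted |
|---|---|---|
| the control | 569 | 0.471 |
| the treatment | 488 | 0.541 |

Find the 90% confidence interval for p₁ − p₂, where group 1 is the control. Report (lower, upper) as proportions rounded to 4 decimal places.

SE₁ = √(p̂₁(1−p̂₁)/n₁) = √(0.4710·0.5290/569) = 0.02093; SE₂ = √(0.5410·0.4590/488) = 0.02256.
Independent samples: SE of the difference = √(SE₁² + SE₂²) = √(0.0004380649 + 0.0005089536) = 0.03077.
z* for 90% confidence is 1.645, so the margin of error is 1.645 × 0.03077 = 0.05062.
Point estimate p̂₁ − p̂₂ = 0.4710 − 0.5410 = -0.0700.
-0.0700 ± 0.05062 → (-0.1206, -0.0194).

(-0.1206, -0.0194)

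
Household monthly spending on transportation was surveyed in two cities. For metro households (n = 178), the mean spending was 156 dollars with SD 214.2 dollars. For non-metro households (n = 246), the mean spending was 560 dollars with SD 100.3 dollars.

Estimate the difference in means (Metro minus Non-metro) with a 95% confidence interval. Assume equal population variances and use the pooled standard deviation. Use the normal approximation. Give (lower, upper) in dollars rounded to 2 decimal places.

Pooled variance s_p² = [177·214.2² + 245·100.3²] / (178+246−2) = 25084.7686, so s_p = 158.3817.
SE_diff = s_p·√(1/n₁ + 1/n₂) = 158.3817·√(1/178 + 1/246) = 15.5851.
z* = 1.960; margin = 1.960 × 15.5851 = 30.5468.
Difference = 156 − 560 = -404.0000.
-404.0000 ± 30.5468 → (-434.55, -373.45).

(-434.55, -373.45)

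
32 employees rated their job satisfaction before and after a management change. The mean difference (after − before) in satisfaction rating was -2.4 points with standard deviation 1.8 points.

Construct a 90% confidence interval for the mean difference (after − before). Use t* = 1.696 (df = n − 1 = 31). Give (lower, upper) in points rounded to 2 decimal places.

This is a matched-pairs design, so SE = s_d/√n = 1.8/√32 = 0.3182.
Margin = 1.696 × 0.3182 = 0.5397; the interval is -2.4 ± 0.5397 = (-2.94, -1.86).

(-2.94, -1.86)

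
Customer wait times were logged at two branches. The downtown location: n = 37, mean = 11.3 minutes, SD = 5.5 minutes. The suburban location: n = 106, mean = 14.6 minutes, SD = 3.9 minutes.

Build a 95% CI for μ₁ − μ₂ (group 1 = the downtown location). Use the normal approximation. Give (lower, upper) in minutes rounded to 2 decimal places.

(-5.22, -1.38)

Standard errors of each mean: 5.5/√37 = 0.9042 and 3.9/√106 = 0.3788.
SE(x̄₁ − x̄₂) = √(0.9042² + 0.3788²) = 0.9803 for independent samples with unequal variances.
With z* = 1.960, the margin is 1.960 × 0.9803 = 1.9214.
x̄₁ − x̄₂ = 11.3 − 14.6 = -3.3000; the interval is -3.3000 ± 1.9214 = (-5.22, -1.38).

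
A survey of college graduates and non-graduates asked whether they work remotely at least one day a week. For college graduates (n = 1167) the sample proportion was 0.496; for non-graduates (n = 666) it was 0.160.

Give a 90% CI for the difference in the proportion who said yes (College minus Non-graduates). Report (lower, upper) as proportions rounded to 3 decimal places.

(0.302, 0.370)

Each SE is √(p̂(1−p̂)/n): √(0.4960·0.5040/1167) = 0.01464 and √(0.1600·0.8400/666) = 0.01421.
SE(p̂₁ − p̂₂) = √(SE₁² + SE₂²) = √(0.0002143296 + 0.0002019241) = 0.02040, since the two samples are independent.
At 90% confidence z* = 1.645; margin = 1.645 × 0.02040 = 0.03356.
The difference is 0.4960 − 0.1600 = 0.3360, so the interval is 0.3360 ± 0.03356 = (0.302, 0.370).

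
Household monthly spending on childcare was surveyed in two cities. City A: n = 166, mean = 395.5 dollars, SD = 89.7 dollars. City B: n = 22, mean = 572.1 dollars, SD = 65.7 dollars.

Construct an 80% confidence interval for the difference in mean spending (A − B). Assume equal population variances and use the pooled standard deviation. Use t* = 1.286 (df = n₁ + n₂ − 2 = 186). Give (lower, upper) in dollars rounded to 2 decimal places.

(-202.08, -151.12)

Pooled variance s_p² = [165·89.7² + 21·65.7²] / (166+22−2) = 7625.0061, so s_p = 87.3213.
SE_diff = s_p·√(1/n₁ + 1/n₂) = 87.3213·√(1/166 + 1/22) = 19.8122.
t* = 1.286; margin = 1.286 × 19.8122 = 25.4785.
Difference = 395.5 − 572.1 = -176.6000.
-176.6000 ± 25.4785 → (-202.08, -151.12).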